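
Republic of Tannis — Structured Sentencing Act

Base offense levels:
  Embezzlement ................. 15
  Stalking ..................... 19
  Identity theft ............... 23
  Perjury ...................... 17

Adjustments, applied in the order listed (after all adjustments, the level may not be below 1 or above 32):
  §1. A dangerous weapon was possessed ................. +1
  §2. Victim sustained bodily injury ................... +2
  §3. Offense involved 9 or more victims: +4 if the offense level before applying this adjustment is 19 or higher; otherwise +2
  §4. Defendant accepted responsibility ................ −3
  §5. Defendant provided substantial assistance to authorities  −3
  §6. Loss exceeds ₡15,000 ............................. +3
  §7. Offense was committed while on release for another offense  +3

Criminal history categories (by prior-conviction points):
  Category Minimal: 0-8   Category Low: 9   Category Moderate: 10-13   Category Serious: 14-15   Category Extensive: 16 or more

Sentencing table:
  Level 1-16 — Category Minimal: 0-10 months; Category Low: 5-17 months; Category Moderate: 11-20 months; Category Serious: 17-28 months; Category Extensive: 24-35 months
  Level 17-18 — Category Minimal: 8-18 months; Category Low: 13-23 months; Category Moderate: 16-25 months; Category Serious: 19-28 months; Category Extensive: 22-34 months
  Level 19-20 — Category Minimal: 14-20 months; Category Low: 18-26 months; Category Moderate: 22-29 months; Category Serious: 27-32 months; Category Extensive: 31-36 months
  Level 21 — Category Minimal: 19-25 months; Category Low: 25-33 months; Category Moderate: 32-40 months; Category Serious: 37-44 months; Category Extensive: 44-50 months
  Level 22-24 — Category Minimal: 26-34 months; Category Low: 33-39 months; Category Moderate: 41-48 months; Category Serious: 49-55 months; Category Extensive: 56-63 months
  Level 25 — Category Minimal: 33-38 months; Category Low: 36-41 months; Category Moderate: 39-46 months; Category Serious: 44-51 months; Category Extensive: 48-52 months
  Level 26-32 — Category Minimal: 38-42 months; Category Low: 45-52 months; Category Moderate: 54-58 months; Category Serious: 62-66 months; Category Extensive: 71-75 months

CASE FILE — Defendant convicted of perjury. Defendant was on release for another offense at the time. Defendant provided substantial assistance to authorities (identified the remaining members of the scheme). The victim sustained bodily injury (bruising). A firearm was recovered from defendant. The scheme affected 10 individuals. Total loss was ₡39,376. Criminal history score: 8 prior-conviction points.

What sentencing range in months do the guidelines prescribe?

38-42 months

Base offense level for perjury: 17.
§1 applies: 17 + 1 = 18.
§2 applies: 18 + 2 = 20.
§3 applies (level before this adjustment is 20 ≥ 19, so +4): 20 + 4 = 24.
§5 applies: 24 − 3 = 21.
§6 applies: 21 + 3 = 24.
§7 applies: 24 + 3 = 27.
Final offense level: 27.
Criminal history: 8 prior points → Category Minimal (0-8).
Level 27 falls in the 26-32 band.
Grid: Level 26-32 × Category Minimal = 38-42 months.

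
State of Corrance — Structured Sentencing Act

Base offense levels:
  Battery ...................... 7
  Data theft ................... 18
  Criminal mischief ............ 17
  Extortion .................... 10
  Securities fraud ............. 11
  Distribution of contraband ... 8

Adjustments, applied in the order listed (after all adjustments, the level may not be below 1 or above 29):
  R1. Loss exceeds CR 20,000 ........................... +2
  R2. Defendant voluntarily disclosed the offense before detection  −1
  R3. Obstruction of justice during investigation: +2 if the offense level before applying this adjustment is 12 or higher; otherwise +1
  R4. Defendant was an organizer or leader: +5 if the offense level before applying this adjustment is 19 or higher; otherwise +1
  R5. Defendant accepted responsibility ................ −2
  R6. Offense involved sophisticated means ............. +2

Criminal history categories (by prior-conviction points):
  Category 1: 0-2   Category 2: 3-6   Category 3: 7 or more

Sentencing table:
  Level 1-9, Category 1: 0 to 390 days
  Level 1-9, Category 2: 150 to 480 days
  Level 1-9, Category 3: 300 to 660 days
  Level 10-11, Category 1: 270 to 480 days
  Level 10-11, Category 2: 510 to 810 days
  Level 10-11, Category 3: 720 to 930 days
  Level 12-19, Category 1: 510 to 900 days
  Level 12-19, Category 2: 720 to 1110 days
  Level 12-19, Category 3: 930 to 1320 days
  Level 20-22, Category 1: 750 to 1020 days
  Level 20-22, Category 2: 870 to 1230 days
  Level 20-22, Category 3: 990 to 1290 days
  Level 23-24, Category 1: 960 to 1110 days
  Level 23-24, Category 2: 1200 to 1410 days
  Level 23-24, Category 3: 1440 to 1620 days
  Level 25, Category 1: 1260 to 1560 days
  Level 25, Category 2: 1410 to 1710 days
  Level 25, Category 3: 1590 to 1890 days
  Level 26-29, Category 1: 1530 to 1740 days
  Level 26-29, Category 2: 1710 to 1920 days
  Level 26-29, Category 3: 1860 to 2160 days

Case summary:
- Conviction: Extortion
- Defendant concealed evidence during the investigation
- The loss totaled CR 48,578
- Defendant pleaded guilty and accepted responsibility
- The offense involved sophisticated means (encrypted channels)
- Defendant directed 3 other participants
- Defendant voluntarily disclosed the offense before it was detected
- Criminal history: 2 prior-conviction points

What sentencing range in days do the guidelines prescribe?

Base offense level for extortion: 10.
R1 applies: 10 + 2 = 12.
R2 applies: 12 − 1 = 11.
R3 applies (level before this adjustment is 11 < 12, so +1): 11 + 1 = 12.
R4 applies (level before this adjustment is 12 < 19, so +1): 12 + 1 = 13.
R5 applies: 13 − 2 = 11.
R6 applies: 11 + 2 = 13.
Final offense level: 13.
Criminal history: 2 prior points → Category 1 (0-2).
Level 13 falls in the 12-19 band.
Grid: Level 12-19 × Category 1 = 510-900 days.

510-900 days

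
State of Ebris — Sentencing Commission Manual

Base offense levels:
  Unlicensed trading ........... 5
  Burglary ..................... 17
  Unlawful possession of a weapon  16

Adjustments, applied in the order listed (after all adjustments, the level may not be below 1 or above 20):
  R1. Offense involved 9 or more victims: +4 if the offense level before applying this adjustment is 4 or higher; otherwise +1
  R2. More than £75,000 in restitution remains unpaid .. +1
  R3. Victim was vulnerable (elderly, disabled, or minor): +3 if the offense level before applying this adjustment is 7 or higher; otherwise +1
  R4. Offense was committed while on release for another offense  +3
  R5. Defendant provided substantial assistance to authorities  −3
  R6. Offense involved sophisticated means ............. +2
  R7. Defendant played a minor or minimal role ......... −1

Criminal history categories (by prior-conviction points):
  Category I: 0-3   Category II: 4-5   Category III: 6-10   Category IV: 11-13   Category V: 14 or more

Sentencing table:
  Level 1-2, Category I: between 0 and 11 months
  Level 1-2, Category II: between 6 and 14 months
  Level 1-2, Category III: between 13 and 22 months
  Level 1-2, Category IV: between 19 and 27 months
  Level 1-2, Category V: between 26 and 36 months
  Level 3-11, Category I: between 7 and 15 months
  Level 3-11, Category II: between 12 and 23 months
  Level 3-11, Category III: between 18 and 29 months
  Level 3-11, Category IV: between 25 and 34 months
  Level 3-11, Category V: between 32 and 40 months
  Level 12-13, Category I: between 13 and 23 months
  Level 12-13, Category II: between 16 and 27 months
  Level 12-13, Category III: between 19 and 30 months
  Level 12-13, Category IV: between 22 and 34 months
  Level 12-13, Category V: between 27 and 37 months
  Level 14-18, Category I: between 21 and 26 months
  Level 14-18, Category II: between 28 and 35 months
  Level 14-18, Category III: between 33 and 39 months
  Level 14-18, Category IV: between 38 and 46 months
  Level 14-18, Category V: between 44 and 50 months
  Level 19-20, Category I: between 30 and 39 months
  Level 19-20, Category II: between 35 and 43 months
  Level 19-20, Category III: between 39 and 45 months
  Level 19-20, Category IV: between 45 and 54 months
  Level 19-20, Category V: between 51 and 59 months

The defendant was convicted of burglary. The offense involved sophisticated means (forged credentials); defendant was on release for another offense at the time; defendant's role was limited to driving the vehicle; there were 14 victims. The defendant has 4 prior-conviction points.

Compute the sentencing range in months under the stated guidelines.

35-43 months

Base offense level for burglary: 17.
R1 applies (level before this adjustment is 17 ≥ 4, so +4): 17 + 4 = 21.
R3 does not apply.
R4 applies: 21 + 3 = 24.
R6 applies: 24 + 2 = 26.
R7 applies: 26 − 1 = 25.
Level 25 exceeds the maximum of 20; capped at 20.
Final offense level: 20.
Criminal history: 4 prior points → Category II (4-5).
Level 20 falls in the 19-20 band.
Grid: Level 19-20 × Category II = 35-43 months.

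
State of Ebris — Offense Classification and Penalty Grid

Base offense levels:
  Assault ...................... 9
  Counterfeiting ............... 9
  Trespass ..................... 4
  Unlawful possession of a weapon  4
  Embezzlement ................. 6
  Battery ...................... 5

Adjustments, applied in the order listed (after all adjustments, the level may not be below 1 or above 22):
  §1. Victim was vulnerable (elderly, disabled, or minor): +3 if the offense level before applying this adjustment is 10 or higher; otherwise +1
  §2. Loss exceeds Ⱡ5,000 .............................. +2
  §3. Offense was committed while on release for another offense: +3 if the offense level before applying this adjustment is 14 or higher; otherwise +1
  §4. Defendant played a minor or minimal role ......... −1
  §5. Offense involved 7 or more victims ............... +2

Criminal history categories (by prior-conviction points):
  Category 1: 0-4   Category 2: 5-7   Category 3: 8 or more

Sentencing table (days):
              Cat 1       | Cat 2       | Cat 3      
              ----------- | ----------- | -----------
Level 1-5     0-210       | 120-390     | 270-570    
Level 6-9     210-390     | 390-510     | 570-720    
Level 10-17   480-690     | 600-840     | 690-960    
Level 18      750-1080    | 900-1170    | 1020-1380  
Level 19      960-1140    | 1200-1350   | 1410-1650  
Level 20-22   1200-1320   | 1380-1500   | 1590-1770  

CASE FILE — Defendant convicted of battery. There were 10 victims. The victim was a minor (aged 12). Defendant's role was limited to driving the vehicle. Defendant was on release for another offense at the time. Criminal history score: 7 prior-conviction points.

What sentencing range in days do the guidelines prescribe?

390-510 days

Base offense level for battery: 5.
§1 applies (level before this adjustment is 5 < 10, so +1): 5 + 1 = 6.
§2 does not apply.
§3 applies (level before this adjustment is 6 < 14, so +1): 6 + 1 = 7.
§4 applies: 7 − 1 = 6.
§5 applies: 6 + 2 = 8.
Final offense level: 8.
Criminal history: 7 prior points → Category 2 (5-7).
Level 8 falls in the 6-9 band.
Grid: Level 6-9 × Category 2 = 390-510 days.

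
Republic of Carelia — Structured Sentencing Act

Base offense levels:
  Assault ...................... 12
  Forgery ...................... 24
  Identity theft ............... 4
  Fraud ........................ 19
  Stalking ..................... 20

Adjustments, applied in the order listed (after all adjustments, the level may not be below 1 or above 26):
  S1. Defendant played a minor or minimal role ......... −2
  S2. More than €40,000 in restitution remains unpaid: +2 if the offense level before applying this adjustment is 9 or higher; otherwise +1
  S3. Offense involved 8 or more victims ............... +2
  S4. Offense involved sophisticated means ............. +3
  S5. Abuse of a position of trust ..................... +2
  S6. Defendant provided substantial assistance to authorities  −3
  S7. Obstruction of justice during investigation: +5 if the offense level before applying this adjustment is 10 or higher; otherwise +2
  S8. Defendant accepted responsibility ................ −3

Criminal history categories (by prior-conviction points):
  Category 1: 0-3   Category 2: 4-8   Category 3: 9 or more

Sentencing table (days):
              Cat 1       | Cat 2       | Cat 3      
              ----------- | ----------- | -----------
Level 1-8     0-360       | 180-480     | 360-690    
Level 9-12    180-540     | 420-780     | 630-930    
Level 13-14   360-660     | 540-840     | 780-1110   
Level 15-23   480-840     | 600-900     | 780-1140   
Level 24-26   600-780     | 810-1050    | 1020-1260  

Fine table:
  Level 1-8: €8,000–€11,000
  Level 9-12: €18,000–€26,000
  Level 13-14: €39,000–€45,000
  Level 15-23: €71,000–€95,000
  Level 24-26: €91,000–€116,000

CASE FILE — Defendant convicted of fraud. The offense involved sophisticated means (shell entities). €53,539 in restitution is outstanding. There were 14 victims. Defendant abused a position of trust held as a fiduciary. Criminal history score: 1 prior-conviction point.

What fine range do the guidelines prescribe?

Base offense level for fraud: 19.
S1 does not apply.
S2 applies (level before this adjustment is 19 ≥ 9, so +2): 19 + 2 = 21.
S3 applies: 21 + 2 = 23.
S4 applies: 23 + 3 = 26.
S5 applies: 26 + 2 = 28.
S6 does not apply.
Level 28 exceeds the maximum of 26; capped at 26.
Final offense level: 26.
Level 26 falls in the 24-26 band.
Fine table: Level 24-26 → €91,000–€116,000.

€91,000–€116,000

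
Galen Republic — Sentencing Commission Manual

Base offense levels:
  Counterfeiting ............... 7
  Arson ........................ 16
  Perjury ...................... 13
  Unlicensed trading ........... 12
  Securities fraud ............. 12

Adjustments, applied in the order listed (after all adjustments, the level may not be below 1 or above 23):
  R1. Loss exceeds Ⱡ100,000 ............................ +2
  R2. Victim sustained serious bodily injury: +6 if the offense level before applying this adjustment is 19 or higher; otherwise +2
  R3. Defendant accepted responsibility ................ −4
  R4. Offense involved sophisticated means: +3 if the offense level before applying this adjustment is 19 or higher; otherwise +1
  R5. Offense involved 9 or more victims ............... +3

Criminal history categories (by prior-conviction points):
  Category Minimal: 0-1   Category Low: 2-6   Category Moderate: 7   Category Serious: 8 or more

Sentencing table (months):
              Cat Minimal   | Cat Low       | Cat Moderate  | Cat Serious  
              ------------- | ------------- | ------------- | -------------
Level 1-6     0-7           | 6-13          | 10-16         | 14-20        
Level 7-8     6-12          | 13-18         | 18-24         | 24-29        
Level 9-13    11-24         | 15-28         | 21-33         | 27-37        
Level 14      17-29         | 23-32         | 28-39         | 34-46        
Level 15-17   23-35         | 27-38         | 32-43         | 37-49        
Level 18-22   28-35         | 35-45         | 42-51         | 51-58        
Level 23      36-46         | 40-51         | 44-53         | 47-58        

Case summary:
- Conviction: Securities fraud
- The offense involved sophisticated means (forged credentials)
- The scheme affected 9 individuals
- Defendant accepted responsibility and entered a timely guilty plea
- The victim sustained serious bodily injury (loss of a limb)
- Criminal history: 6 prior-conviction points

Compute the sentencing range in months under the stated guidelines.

23-32 months

Base offense level for securities fraud: 12.
R1 does not apply.
R2 applies (level before this adjustment is 12 < 19, so +2): 12 + 2 = 14.
R3 applies: 14 − 4 = 10.
R4 applies (level before this adjustment is 10 < 19, so +1): 10 + 1 = 11.
R5 applies: 11 + 3 = 14.
Final offense level: 14.
Criminal history: 6 prior points → Category Low (2-6).
Level 14 falls in the 14 band.
Grid: Level 14 × Category Low = 23-32 months.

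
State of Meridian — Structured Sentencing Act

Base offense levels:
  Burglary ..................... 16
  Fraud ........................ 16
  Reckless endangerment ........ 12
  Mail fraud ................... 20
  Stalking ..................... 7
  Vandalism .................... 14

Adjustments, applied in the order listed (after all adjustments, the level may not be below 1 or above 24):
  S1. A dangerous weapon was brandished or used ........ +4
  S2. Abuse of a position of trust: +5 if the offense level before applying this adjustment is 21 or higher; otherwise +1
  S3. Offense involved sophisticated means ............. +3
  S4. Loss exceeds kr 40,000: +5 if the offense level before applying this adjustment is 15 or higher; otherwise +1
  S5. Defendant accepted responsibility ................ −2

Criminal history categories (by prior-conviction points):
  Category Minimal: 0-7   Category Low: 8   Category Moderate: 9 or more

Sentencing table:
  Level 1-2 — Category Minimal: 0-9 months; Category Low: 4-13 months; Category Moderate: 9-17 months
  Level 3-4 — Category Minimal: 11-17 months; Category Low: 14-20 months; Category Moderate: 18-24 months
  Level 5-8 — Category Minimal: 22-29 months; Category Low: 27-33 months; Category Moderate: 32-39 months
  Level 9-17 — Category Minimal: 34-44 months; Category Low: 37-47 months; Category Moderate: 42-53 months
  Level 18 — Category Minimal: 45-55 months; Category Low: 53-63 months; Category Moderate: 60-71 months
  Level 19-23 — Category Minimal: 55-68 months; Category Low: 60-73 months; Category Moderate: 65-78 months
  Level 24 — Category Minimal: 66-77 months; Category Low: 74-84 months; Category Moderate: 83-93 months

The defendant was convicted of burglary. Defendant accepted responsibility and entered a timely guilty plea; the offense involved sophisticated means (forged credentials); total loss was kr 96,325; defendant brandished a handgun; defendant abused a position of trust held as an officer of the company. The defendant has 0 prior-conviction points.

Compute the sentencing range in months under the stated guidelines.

Base offense level for burglary: 16.
S1 applies: 16 + 4 = 20.
S2 applies (level before this adjustment is 20 < 21, so +1): 20 + 1 = 21.
S3 applies: 21 + 3 = 24.
S4 applies (level before this adjustment is 24 ≥ 15, so +5): 24 + 5 = 29.
S5 applies: 29 − 2 = 27.
Level 27 exceeds the maximum of 24; capped at 24.
Final offense level: 24.
Criminal history: 0 prior points → Category Minimal (0-7).
Level 24 falls in the 24 band.
Grid: Level 24 × Category Minimal = 66-77 months.

66-77 months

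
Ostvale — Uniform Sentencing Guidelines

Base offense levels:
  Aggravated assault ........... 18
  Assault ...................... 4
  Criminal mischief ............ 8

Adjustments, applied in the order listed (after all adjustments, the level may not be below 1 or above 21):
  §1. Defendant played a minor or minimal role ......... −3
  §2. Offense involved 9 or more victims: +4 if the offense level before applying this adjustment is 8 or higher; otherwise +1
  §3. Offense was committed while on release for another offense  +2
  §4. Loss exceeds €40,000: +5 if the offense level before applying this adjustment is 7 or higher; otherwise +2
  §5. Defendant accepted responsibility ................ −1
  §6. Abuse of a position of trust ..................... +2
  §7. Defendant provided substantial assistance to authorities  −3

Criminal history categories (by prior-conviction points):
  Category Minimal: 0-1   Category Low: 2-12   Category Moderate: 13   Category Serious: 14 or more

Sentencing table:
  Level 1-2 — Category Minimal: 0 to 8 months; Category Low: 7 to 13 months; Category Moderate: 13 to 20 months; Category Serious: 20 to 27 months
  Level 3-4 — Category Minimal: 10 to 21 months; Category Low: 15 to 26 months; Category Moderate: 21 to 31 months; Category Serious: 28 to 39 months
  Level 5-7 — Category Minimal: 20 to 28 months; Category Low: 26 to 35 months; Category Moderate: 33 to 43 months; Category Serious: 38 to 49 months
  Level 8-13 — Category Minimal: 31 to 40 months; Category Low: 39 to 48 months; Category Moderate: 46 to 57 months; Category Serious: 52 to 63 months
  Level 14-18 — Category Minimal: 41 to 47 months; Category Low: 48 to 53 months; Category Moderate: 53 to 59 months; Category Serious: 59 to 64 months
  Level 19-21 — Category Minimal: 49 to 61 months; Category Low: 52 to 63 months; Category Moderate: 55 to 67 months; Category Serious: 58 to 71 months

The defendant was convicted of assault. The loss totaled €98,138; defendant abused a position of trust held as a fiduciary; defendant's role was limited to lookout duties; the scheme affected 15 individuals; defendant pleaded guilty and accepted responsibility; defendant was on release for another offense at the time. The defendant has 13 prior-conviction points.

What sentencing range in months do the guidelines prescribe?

Base offense level for assault: 4.
§1 applies: 4 − 3 = 1.
§2 applies (level before this adjustment is 1 < 8, so +1): 1 + 1 = 2.
§3 applies: 2 + 2 = 4.
§4 applies (level before this adjustment is 4 < 7, so +2): 4 + 2 = 6.
§5 applies: 6 − 1 = 5.
§6 applies: 5 + 2 = 7.
Final offense level: 7.
Criminal history: 13 prior points → Category Moderate (13).
Level 7 falls in the 5-7 band.
Grid: Level 5-7 × Category Moderate = 33-43 months.

33-43 months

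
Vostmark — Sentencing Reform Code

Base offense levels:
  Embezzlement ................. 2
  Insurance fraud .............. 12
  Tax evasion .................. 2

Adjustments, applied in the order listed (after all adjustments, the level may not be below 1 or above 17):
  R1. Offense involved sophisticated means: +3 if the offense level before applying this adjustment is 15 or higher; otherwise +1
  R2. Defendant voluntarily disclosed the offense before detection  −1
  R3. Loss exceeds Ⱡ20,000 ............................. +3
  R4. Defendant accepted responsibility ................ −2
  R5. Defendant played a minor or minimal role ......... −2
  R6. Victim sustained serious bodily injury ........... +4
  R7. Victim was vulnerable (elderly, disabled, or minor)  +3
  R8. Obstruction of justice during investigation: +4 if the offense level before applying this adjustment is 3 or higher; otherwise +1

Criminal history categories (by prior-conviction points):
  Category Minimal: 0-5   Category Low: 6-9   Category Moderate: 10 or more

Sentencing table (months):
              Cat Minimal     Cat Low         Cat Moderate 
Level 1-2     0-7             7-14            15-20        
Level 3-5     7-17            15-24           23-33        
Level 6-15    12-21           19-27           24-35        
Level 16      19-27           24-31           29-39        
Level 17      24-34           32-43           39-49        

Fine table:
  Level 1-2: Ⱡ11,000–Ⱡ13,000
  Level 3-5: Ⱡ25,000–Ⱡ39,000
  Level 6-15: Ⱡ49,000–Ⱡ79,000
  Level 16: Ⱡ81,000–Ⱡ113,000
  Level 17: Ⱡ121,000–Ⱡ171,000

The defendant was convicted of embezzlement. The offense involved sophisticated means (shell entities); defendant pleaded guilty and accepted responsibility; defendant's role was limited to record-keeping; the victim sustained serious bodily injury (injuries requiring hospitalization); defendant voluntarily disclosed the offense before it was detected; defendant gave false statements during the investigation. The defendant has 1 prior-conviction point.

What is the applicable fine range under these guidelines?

Ⱡ25,000–Ⱡ39,000

Base offense level for embezzlement: 2.
R1 applies (level before this adjustment is 2 < 15, so +1): 2 + 1 = 3.
R2 applies: 3 − 1 = 2.
R4 applies: 2 − 2 = 0.
R5 applies: 0 − 2 = -2.
R6 applies: -2 + 4 = 2.
R7 does not apply.
R8 applies (level before this adjustment is 2 < 3, so +1): 2 + 1 = 3.
Final offense level: 3.
Level 3 falls in the 3-5 band.
Fine table: Level 3-5 → Ⱡ25,000–Ⱡ39,000.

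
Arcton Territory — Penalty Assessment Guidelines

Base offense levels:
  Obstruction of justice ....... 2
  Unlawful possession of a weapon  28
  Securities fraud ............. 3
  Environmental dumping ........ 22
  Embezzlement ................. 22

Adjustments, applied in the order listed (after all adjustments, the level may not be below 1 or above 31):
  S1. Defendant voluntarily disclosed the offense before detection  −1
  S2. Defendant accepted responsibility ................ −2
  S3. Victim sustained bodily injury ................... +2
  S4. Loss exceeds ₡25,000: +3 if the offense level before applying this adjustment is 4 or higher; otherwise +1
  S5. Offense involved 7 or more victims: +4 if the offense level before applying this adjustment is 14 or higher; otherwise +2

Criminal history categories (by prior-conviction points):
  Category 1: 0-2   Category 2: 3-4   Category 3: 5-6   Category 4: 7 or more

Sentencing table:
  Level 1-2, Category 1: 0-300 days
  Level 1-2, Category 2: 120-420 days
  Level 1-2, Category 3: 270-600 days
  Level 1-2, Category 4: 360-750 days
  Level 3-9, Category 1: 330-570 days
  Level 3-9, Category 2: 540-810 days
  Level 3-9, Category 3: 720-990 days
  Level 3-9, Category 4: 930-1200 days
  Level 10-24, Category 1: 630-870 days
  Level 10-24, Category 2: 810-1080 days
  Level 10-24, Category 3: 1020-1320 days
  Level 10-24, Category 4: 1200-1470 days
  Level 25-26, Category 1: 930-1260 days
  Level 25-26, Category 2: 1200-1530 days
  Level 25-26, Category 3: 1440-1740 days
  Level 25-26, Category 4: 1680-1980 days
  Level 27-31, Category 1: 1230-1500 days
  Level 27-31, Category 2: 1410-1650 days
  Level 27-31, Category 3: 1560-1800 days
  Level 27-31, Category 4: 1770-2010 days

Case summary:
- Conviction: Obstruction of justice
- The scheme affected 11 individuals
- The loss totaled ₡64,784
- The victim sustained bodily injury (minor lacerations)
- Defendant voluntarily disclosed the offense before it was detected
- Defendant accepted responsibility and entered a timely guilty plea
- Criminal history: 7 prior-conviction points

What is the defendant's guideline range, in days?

930-1200 days

Base offense level for obstruction of justice: 2.
S1 applies: 2 − 1 = 1.
S2 applies: 1 − 2 = -1.
S3 applies: -1 + 2 = 1.
S4 applies (level before this adjustment is 1 < 4, so +1): 1 + 1 = 2.
S5 applies (level before this adjustment is 2 < 14, so +2): 2 + 2 = 4.
Final offense level: 4.
Criminal history: 7 prior points → Category 4 (7+).
Level 4 falls in the 3-9 band.
Grid: Level 3-9 × Category 4 = 930-1200 days.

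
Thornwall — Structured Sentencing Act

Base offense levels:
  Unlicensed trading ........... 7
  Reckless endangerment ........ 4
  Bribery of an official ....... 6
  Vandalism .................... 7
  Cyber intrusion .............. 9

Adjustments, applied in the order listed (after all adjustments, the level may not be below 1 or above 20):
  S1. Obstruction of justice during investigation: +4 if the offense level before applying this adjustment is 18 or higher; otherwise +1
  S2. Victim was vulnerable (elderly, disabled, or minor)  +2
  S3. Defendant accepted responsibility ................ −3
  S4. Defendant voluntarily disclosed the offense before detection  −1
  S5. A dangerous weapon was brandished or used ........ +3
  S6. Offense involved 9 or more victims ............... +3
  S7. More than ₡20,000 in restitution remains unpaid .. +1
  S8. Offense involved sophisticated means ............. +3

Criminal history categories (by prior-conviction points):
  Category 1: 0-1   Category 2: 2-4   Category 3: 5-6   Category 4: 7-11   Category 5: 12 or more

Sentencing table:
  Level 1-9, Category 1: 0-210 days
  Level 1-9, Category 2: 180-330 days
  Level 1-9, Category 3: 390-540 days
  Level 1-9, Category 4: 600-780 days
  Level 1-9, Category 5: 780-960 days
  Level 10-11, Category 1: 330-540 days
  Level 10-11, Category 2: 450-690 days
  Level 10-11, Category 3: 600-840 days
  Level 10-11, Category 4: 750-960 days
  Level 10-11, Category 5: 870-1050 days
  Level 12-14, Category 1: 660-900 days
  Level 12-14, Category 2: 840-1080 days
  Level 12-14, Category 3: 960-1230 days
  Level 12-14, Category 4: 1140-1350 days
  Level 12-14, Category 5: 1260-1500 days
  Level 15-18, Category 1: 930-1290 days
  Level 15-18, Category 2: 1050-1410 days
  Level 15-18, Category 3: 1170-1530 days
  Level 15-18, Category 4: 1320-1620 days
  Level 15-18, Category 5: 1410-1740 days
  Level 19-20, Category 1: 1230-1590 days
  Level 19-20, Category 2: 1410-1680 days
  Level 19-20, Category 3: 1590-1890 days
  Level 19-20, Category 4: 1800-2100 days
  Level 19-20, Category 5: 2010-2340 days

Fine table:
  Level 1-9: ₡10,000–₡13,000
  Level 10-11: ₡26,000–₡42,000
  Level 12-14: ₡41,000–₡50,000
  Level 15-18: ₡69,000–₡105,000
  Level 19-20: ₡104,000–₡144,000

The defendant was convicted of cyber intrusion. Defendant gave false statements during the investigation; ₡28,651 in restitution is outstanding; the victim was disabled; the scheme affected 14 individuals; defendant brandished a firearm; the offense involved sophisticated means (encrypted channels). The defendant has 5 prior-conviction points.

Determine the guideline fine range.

Base offense level for cyber intrusion: 9.
S1 applies (level before this adjustment is 9 < 18, so +1): 9 + 1 = 10.
S2 applies: 10 + 2 = 12.
S3 does not apply.
S5 applies: 12 + 3 = 15.
S6 applies: 15 + 3 = 18.
S7 applies: 18 + 1 = 19.
S8 applies: 19 + 3 = 22.
Level 22 exceeds the maximum of 20; capped at 20.
Final offense level: 20.
Level 20 falls in the 19-20 band.
Fine table: Level 19-20 → ₡104,000–₡144,000.

₡104,000–₡144,000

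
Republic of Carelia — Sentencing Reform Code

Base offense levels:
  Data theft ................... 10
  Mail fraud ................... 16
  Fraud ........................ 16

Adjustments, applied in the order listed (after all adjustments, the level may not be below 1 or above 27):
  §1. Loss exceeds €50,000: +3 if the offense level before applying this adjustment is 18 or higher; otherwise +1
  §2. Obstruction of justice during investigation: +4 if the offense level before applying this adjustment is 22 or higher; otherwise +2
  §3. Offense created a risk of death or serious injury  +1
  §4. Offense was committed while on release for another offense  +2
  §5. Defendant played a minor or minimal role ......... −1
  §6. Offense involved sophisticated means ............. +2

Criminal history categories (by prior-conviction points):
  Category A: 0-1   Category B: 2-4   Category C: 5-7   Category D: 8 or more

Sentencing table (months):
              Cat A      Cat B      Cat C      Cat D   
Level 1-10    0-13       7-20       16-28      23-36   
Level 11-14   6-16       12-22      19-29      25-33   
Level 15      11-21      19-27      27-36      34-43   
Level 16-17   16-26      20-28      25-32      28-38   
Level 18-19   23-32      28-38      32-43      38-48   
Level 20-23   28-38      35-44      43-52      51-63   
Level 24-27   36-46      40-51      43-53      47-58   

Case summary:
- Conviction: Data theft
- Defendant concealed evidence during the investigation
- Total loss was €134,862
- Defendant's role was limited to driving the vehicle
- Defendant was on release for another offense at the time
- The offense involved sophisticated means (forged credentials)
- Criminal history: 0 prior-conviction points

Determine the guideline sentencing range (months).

16-26 months

Base offense level for data theft: 10.
§1 applies (level before this adjustment is 10 < 18, so +1): 10 + 1 = 11.
§2 applies (level before this adjustment is 11 < 22, so +2): 11 + 2 = 13.
§4 applies: 13 + 2 = 15.
§5 applies: 15 − 1 = 14.
§6 applies: 14 + 2 = 16.
Final offense level: 16.
Criminal history: 0 prior points → Category A (0-1).
Level 16 falls in the 16-17 band.
Grid: Level 16-17 × Category A = 16-26 months.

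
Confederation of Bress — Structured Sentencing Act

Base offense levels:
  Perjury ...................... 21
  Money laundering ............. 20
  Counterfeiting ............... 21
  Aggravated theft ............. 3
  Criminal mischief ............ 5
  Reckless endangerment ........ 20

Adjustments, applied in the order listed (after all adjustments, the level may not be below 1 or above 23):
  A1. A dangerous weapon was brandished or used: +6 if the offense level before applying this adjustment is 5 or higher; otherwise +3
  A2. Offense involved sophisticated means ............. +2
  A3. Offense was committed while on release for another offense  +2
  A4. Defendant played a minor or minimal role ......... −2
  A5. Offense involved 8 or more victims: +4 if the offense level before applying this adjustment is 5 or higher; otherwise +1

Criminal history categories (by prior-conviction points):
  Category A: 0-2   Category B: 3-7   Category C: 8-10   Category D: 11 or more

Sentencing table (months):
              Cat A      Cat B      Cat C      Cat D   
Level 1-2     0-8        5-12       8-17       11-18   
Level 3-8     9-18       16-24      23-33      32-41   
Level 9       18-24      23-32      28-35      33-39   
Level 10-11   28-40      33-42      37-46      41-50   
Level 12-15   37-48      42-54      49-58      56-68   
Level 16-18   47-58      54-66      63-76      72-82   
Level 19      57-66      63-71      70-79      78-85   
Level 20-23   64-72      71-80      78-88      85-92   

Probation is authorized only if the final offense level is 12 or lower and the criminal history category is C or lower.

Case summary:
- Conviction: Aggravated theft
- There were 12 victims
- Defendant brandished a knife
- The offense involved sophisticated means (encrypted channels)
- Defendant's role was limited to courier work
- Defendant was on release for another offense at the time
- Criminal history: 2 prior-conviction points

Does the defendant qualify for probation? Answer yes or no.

Yes

Base offense level for aggravated theft: 3.
A1 applies (level before this adjustment is 3 < 5, so +3): 3 + 3 = 6.
A2 applies: 6 + 2 = 8.
A3 applies: 8 + 2 = 10.
A4 applies: 10 − 2 = 8.
A5 applies (level before this adjustment is 8 ≥ 5, so +4): 8 + 4 = 12.
Final offense level: 12.
Criminal history: 2 prior points → Category A (0-2).
Level 12 falls in the 12-15 band.
Grid: Level 12-15 × Category A = 37-48 months.
Probation check: level 12 ≤ 12 and category A ≤ C → eligible.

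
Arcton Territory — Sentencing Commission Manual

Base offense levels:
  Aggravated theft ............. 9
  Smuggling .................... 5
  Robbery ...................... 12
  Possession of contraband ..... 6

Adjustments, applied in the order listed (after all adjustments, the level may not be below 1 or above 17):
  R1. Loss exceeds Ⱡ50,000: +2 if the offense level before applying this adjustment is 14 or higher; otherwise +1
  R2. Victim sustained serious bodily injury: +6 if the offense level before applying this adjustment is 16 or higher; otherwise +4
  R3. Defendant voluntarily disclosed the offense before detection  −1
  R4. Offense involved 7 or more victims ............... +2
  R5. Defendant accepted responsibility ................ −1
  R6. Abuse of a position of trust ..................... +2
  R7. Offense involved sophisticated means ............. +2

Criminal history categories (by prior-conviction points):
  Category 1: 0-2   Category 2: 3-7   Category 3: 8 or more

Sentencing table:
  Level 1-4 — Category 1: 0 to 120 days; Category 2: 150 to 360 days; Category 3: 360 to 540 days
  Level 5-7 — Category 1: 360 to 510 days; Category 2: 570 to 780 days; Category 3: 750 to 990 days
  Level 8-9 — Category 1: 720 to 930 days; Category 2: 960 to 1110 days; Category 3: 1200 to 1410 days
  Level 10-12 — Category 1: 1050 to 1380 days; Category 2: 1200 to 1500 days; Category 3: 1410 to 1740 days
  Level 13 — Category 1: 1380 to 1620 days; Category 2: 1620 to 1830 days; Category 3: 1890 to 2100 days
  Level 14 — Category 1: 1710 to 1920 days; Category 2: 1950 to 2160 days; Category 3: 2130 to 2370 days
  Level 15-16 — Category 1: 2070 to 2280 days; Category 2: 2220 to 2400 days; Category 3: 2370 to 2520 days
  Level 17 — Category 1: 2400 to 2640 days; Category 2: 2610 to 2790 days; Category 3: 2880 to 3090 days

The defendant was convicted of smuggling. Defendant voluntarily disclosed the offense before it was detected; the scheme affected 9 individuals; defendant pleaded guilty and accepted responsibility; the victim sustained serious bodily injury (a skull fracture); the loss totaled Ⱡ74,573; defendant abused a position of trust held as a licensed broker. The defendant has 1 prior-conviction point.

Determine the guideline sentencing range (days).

1050-1380 days

Base offense level for smuggling: 5.
R1 applies (level before this adjustment is 5 < 14, so +1): 5 + 1 = 6.
R2 applies (level before this adjustment is 6 < 16, so +4): 6 + 4 = 10.
R3 applies: 10 − 1 = 9.
R4 applies: 9 + 2 = 11.
R5 applies: 11 − 1 = 10.
R6 applies: 10 + 2 = 12.
Final offense level: 12.
Criminal history: 1 prior point → Category 1 (0-2).
Level 12 falls in the 10-12 band.
Grid: Level 10-12 × Category 1 = 1050-1380 days.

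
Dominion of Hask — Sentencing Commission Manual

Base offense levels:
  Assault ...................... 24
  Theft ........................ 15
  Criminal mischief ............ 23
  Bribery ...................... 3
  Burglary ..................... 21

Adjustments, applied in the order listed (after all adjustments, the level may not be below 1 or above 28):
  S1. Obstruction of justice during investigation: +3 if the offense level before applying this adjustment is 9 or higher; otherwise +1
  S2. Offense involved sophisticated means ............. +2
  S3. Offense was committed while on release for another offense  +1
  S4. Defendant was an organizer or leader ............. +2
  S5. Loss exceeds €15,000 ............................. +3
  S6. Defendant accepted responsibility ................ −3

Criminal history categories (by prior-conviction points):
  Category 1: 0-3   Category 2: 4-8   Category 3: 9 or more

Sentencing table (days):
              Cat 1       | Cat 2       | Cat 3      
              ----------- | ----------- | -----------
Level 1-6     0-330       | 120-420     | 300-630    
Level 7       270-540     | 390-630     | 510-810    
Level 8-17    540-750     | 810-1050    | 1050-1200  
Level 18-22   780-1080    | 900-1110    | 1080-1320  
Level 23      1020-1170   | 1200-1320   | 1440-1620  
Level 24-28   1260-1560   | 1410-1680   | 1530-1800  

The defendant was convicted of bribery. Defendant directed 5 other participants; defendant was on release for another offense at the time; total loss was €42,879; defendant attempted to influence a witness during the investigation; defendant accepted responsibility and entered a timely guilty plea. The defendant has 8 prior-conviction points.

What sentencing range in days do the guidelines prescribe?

390-630 days

Base offense level for bribery: 3.
S1 applies (level before this adjustment is 3 < 9, so +1): 3 + 1 = 4.
S2 does not apply.
S3 applies: 4 + 1 = 5.
S4 applies: 5 + 2 = 7.
S5 applies: 7 + 3 = 10.
S6 applies: 10 − 3 = 7.
Final offense level: 7.
Criminal history: 8 prior points → Category 2 (4-8).
Level 7 falls in the 7 band.
Grid: Level 7 × Category 2 = 390-630 days.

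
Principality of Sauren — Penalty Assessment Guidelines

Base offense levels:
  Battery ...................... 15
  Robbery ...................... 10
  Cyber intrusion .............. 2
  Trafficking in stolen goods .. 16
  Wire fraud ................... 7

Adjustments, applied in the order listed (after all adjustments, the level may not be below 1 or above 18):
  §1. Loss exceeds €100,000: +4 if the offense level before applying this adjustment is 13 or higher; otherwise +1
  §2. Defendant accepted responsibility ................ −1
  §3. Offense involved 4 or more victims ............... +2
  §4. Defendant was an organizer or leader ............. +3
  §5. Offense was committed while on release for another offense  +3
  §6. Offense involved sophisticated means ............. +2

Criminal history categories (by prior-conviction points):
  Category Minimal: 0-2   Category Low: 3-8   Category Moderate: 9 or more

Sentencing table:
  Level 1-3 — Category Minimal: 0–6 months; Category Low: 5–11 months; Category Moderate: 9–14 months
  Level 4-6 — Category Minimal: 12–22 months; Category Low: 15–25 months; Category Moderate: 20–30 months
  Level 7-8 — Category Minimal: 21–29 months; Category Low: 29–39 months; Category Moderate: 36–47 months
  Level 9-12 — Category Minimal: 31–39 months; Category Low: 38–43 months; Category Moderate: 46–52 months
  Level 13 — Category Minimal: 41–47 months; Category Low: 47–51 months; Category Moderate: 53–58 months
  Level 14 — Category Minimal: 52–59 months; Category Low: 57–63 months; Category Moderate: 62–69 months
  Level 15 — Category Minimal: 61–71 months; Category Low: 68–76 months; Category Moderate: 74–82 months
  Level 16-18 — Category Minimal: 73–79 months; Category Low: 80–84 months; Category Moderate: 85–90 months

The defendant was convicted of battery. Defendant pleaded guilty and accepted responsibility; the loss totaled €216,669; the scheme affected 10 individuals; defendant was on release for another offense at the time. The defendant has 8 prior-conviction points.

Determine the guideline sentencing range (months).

Base offense level for battery: 15.
§1 applies (level before this adjustment is 15 ≥ 13, so +4): 15 + 4 = 19.
§2 applies: 19 − 1 = 18.
§3 applies: 18 + 2 = 20.
§5 applies: 20 + 3 = 23.
§6 does not apply.
Level 23 exceeds the maximum of 18; capped at 18.
Final offense level: 18.
Criminal history: 8 prior points → Category Low (3-8).
Level 18 falls in the 16-18 band.
Grid: Level 16-18 × Category Low = 80-84 months.

80-84 months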